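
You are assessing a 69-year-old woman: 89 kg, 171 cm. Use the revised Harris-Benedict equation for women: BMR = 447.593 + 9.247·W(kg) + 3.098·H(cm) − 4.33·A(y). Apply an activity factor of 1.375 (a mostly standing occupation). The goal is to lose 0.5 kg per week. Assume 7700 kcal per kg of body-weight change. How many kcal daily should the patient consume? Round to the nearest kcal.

Harris-Benedict: BMR = 447.593 + 9.247(89) + 3.098(171) − 4.33(69) = 1501.564 kcal/day.
TEE = 1501.564 × 1.375 = 2064.6505 kcal/day.
Required daily deficit = 0.5 × 7700 ÷ 7 = 550 kcal/day.
Target intake = 2064.6505 − 550 = 1514.6505 kcal/day.

1515 kcal daily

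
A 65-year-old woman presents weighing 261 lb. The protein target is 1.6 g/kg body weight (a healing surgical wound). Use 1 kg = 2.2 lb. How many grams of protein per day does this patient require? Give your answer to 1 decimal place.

Weight in kg = 261 ÷ 2.2 = 118.6364 kg.
Protein = 1.6 g/kg × 118.6364 kg = 189.8182 g/day.

189.8 g/day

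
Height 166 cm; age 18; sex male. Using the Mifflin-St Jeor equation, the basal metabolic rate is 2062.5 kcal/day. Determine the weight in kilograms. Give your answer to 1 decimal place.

111.0 kg

2062.5 = 10·W + 6.25(166) − 5(18) + 5
10·W = 2062.5 − 952.5 = 1110, so W = 111 kg.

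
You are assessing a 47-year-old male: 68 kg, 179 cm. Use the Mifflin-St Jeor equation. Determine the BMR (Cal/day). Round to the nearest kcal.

1569 Cal/day

Mifflin-St Jeor (male): BMR = 10(68) + 6.25(179) − 5(47) + 5 = 680 + 1118.75 − 235 + 5 = 1568.75 kcal/day.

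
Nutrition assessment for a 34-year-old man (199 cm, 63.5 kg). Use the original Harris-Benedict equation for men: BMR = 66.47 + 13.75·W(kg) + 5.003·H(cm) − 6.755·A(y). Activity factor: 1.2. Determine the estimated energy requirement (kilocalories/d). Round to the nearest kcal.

2047 kilocalories/d

Harris-Benedict: BMR = 66.47 + 13.75(63.5) + 5.003(199) − 6.755(34) = 1705.522 kcal/day.
TEE = BMR × activity factor = 1705.522 × 1.2 = 2046.6264 kcal/day.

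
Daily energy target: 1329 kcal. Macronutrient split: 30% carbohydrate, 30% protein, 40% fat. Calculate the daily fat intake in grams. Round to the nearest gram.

Fat energy = 40% × 1329 = 531.6 kcal.
At 9 kcal/g: 531.6 ÷ 9 = 59.0667 g.

59 g/day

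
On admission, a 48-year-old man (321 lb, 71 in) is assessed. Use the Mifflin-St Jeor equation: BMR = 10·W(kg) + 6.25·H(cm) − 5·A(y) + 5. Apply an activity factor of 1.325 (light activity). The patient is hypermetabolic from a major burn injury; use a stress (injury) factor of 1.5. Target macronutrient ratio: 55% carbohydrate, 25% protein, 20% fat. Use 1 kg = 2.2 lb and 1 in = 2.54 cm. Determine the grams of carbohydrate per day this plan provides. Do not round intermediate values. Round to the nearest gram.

643 g/day

Convert to metric: weight = 321 ÷ 2.2 = 145.9091 kg; height = 71 × 2.54 = 180.34 cm.
Mifflin-St Jeor (male): BMR = 10(145.9091) + 6.25(180.34) − 5(48) + 5 = 1459.0909 + 1127.125 − 240 + 5 = 2351.2159 kcal/day.
TEE = 2351.2159 × 1.325 = 3115.3611 kcal/day.
With stress factor 1.5: 3115.3611 × 1.5 = 4673.0416 kcal/day.
Carbohydrate energy = 55% × 4673.0416 = 2570.1729 kcal.
Carbohydrate = 2570.1729 ÷ 4 kcal/g = 642.5432 g.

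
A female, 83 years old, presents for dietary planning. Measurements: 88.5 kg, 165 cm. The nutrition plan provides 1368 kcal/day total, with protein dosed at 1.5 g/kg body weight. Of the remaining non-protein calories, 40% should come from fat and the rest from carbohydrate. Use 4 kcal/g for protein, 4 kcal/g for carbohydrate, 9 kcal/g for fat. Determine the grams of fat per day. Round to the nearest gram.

Protein = 1.5 × 88.5 = 132.75 g → 132.75 × 4 = 531 kcal.
Non-protein calories = 1368 − 531 = 837 kcal.
Fat: 40% × 837 = 334.8 kcal; carbohydrate: 502.2 kcal.
Fat: 334.8 kcal ÷ 9 kcal/g = 37.2 g.

37 g/day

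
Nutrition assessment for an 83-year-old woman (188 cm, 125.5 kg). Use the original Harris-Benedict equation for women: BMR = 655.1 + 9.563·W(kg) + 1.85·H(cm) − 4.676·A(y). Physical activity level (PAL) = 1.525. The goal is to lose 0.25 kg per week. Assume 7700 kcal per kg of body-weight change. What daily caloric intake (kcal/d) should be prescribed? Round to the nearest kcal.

Harris-Benedict: BMR = 655.1 + 9.563(125.5) + 1.85(188) − 4.676(83) = 1814.9485 kcal/day.
TEE = 1814.9485 × 1.525 = 2767.7965 kcal/day.
Required daily deficit = 0.25 × 7700 ÷ 7 = 275 kcal/day.
Target intake = 2767.7965 − 275 = 2492.7965 kcal/day.

2493 kcal/d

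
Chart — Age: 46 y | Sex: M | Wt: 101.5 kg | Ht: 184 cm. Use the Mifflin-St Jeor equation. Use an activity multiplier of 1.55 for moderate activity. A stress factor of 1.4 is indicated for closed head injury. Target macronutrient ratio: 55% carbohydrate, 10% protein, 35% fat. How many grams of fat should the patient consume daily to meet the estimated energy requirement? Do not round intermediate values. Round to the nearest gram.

Mifflin-St Jeor (male): BMR = 10(101.5) + 6.25(184) − 5(46) + 5 = 1015 + 1150 − 230 + 5 = 1940 kcal/day.
TEE = 1940 × 1.55 = 3007 kcal/day.
With stress factor 1.4: 3007 × 1.4 = 4209.8 kcal/day.
Fat energy = 35% × 4209.8 = 1473.43 kcal.
Fat = 1473.43 ÷ 9 kcal/g = 163.7144 g.

164 g/day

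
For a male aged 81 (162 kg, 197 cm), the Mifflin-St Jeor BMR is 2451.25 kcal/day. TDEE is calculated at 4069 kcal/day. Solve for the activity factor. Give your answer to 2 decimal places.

Activity factor = TEE ÷ BMR = 4069 ÷ 2451.25 = 1.66.

1.66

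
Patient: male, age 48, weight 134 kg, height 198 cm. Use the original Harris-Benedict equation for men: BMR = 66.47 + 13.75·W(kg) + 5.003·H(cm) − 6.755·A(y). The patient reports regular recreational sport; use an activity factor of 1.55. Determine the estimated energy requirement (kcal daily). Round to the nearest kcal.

Harris-Benedict: BMR = 66.47 + 13.75(134) + 5.003(198) − 6.755(48) = 2575.324 kcal/day.
TEE = BMR × activity factor = 2575.324 × 1.55 = 3991.7522 kcal/day.

3992 kcal daily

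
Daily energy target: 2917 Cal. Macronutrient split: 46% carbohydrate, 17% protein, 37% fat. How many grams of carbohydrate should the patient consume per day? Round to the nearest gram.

Carbohydrate energy = 46% × 2917 = 1341.82 kcal.
At 4 kcal/g: 1341.82 ÷ 4 = 335.455 g.

335 g/day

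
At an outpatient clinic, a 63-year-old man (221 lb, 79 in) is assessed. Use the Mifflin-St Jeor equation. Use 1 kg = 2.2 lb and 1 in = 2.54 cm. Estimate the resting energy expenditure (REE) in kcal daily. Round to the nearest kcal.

Convert to metric: weight = 221 ÷ 2.2 = 100.4545 kg; height = 79 × 2.54 = 200.66 cm.
Mifflin-St Jeor (male): BMR = 10(100.4545) + 6.25(200.66) − 5(63) + 5 = 1004.5455 + 1254.125 − 315 + 5 = 1948.6705 kcal/day.

1949 kcal daily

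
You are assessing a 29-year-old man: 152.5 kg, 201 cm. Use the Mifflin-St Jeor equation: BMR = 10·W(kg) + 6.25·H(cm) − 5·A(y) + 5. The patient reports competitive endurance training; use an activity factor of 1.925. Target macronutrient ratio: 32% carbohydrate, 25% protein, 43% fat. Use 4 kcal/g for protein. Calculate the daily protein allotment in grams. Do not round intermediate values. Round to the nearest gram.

318 g/day

Mifflin-St Jeor (male): BMR = 10(152.5) + 6.25(201) − 5(29) + 5 = 1525 + 1256.25 − 145 + 5 = 2641.25 kcal/day.
TEE = 2641.25 × 1.925 = 5084.4063 kcal/day.
Protein energy = 25% × 5084.4063 = 1271.1016 kcal.
Protein = 1271.1016 ÷ 4 kcal/g = 317.7754 g.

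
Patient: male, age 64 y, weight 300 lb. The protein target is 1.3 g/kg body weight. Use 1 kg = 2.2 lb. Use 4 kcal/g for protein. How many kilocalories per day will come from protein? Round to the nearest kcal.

709 kcal/day

Weight in kg = 300 ÷ 2.2 = 136.3636 kg.
Protein = 1.3 g/kg × 136.3636 kg = 177.2727 g/day.
Protein energy = 177.2727 g × 4 kcal/g = 709.0909 kcal/day.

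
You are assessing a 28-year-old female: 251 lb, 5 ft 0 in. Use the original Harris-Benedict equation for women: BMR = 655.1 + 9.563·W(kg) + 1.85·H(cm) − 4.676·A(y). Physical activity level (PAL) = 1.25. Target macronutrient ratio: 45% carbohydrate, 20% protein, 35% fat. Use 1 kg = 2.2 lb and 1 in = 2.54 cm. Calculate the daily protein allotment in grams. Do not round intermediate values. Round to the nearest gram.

Convert to metric: weight = 251 ÷ 2.2 = 114.0909 kg; height = (5×12 + 0) × 2.54 = 60 × 2.54 = 152.4 cm.
Harris-Benedict: BMR = 655.1 + 9.563(114.0909) + 1.85(152.4) − 4.676(28) = 1897.1634 kcal/day.
TEE = 1897.1634 × 1.25 = 2371.4542 kcal/day.
Protein energy = 20% × 2371.4542 = 474.2908 kcal.
Protein = 474.2908 ÷ 4 kcal/g = 118.5727 g.

119 g/day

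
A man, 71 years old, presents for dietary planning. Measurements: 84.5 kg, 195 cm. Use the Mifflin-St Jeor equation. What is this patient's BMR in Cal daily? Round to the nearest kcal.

1714 Cal daily

Mifflin-St Jeor (male): BMR = 10(84.5) + 6.25(195) − 5(71) + 5 = 845 + 1218.75 − 355 + 5 = 1713.75 kcal/day.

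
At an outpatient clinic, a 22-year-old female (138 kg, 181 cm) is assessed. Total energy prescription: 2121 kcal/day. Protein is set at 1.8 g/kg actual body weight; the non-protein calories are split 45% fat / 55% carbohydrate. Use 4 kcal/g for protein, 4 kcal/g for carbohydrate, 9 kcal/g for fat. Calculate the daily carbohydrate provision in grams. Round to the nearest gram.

Protein = 1.8 × 138 = 248.4 g → 248.4 × 4 = 993.6 kcal.
Non-protein calories = 2121 − 993.6 = 1127.4 kcal.
Fat: 45% × 1127.4 = 507.33 kcal; carbohydrate: 620.07 kcal.
Carbohydrate: 620.07 kcal ÷ 4 kcal/g = 155.0175 g.

155 g/day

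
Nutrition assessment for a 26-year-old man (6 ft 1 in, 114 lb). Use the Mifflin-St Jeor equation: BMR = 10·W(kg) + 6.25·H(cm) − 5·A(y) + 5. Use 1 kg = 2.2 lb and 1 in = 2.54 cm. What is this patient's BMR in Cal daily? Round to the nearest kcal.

1552 Cal daily

Convert to metric: weight = 114 ÷ 2.2 = 51.8182 kg; height = (6×12 + 1) × 2.54 = 73 × 2.54 = 185.42 cm.
Mifflin-St Jeor (male): BMR = 10(51.8182) + 6.25(185.42) − 5(26) + 5 = 518.1818 + 1158.875 − 130 + 5 = 1552.0568 kcal/day.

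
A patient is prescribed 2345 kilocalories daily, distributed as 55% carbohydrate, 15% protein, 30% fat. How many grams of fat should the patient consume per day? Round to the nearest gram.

Fat energy = 30% × 2345 = 703.5 kcal.
At 9 kcal/g: 703.5 ÷ 9 = 78.1667 g.

78 g/day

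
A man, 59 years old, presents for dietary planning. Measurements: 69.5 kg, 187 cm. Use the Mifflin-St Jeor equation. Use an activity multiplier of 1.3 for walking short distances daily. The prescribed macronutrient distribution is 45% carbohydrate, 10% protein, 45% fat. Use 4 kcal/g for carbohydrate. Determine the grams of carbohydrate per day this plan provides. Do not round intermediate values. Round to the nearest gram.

Mifflin-St Jeor (male): BMR = 10(69.5) + 6.25(187) − 5(59) + 5 = 695 + 1168.75 − 295 + 5 = 1573.75 kcal/day.
TEE = 1573.75 × 1.3 = 2045.875 kcal/day.
Carbohydrate energy = 45% × 2045.875 = 920.6438 kcal.
Carbohydrate = 920.6438 ÷ 4 kcal/g = 230.1609 g.

230 g/day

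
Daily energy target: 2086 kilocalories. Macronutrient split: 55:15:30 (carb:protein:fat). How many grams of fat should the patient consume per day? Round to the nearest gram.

Fat energy = 30% × 2086 = 625.8 kcal.
At 9 kcal/g: 625.8 ÷ 9 = 69.5333 g.

70 g/day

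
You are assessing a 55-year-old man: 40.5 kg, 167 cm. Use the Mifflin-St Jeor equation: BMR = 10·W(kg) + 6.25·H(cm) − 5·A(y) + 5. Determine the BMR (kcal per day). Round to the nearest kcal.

1179 kcal per day

Mifflin-St Jeor (male): BMR = 10(40.5) + 6.25(167) − 5(55) + 5 = 405 + 1043.75 − 275 + 5 = 1178.75 kcal/day.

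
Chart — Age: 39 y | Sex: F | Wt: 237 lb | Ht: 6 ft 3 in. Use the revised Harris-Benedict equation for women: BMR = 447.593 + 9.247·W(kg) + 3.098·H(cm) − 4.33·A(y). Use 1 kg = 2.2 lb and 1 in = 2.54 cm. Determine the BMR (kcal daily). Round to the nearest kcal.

1865 kcal daily

Convert to metric: weight = 237 ÷ 2.2 = 107.7273 kg; height = (6×12 + 3) × 2.54 = 75 × 2.54 = 190.5 cm.
Harris-Benedict: BMR = 447.593 + 9.247(107.7273) + 3.098(190.5) − 4.33(39) = 1865.0461 kcal/day.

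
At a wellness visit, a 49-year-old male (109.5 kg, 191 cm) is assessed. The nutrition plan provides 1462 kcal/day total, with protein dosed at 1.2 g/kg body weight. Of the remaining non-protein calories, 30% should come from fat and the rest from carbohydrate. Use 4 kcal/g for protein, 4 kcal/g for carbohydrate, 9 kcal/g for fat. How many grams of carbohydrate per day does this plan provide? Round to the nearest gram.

164 g/day

Protein = 1.2 × 109.5 = 131.4 g → 131.4 × 4 = 525.6 kcal.
Non-protein calories = 1462 − 525.6 = 936.4 kcal.
Fat: 30% × 936.4 = 280.92 kcal; carbohydrate: 655.48 kcal.
Carbohydrate: 655.48 kcal ÷ 4 kcal/g = 163.87 g.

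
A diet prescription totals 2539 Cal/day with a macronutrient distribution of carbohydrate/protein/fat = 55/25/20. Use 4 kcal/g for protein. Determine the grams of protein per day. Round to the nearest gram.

159 g/day

Protein energy = 25% × 2539 = 634.75 kcal.
At 4 kcal/g: 634.75 ÷ 4 = 158.6875 g.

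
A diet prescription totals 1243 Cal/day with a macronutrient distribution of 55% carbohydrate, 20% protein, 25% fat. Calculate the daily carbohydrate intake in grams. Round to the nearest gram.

171 g/day

Carbohydrate energy = 55% × 1243 = 683.65 kcal.
At 4 kcal/g: 683.65 ÷ 4 = 170.9125 g.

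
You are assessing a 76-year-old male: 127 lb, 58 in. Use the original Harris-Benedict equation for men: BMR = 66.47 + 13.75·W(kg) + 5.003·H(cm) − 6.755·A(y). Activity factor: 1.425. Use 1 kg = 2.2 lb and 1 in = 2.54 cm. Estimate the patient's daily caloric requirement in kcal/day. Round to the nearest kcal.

1545 kcal/day

Convert to metric: weight = 127 ÷ 2.2 = 57.7273 kg; height = 58 × 2.54 = 147.32 cm.
Harris-Benedict: BMR = 66.47 + 13.75(57.7273) + 5.003(147.32) − 6.755(76) = 1083.882 kcal/day.
TEE = BMR × activity factor = 1083.882 × 1.425 = 1544.5318 kcal/day.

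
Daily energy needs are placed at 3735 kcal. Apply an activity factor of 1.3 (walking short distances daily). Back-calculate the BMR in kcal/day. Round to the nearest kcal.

BMR = TEE ÷ activity factor = 3735 ÷ 1.3 = 2873.0769 kcal/day.

2873 kcal/day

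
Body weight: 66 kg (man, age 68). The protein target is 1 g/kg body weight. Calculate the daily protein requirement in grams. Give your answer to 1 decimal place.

66.0 g/day

Protein = 1 g/kg × 66 kg = 66 g/day.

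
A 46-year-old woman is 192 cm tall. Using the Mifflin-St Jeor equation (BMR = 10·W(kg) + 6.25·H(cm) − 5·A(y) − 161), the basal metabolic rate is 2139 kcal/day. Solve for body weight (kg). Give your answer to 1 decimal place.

133.0 kg

2139 = 10·W + 6.25(192) − 5(46) − 161
10·W = 2139 − 809 = 1330, so W = 133 kg.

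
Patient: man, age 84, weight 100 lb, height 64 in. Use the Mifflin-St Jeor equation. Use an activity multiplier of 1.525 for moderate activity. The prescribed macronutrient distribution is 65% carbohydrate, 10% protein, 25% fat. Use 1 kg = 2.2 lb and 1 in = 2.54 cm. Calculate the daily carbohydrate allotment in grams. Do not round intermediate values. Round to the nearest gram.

Convert to metric: weight = 100 ÷ 2.2 = 45.4545 kg; height = 64 × 2.54 = 162.56 cm.
Mifflin-St Jeor (male): BMR = 10(45.4545) + 6.25(162.56) − 5(84) + 5 = 454.5455 + 1016 − 420 + 5 = 1055.5455 kcal/day.
TEE = 1055.5455 × 1.525 = 1609.7068 kcal/day.
Carbohydrate energy = 65% × 1609.7068 = 1046.3094 kcal.
Carbohydrate = 1046.3094 ÷ 4 kcal/g = 261.5774 g.

262 g/day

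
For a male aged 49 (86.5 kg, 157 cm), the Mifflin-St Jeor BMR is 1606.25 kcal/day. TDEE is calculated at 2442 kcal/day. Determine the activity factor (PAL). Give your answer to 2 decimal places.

Activity factor = TEE ÷ BMR = 2442 ÷ 1606.25 = 1.52.

1.52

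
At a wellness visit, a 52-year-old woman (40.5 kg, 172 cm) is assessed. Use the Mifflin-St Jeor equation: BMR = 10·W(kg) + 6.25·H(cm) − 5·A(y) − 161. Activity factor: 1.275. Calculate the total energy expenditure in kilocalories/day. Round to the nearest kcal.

Mifflin-St Jeor (female): BMR = 10(40.5) + 6.25(172) − 5(52) − 161 = 405 + 1075 − 260 − 161 = 1059 kcal/day.
TEE = BMR × activity factor = 1059 × 1.275 = 1350.225 kcal/day.

1350 kilocalories/day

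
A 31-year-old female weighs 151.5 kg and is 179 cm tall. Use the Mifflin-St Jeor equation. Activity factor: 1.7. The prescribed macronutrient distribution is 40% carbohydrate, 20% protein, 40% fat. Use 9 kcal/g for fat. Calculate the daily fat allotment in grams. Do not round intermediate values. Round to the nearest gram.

175 g/day

Mifflin-St Jeor (female): BMR = 10(151.5) + 6.25(179) − 5(31) − 161 = 1515 + 1118.75 − 155 − 161 = 2317.75 kcal/day.
TEE = 2317.75 × 1.7 = 3940.175 kcal/day.
Fat energy = 40% × 3940.175 = 1576.07 kcal.
Fat = 1576.07 ÷ 9 kcal/g = 175.1189 g.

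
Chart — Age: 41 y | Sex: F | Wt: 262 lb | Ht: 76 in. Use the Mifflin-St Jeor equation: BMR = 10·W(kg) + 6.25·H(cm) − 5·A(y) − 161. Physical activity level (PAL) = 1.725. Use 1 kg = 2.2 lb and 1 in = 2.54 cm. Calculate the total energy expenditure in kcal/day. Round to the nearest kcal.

Convert to metric: weight = 262 ÷ 2.2 = 119.0909 kg; height = 76 × 2.54 = 193.04 cm.
Mifflin-St Jeor (female): BMR = 10(119.0909) + 6.25(193.04) − 5(41) − 161 = 1190.9091 + 1206.5 − 205 − 161 = 2031.4091 kcal/day.
TEE = BMR × activity factor = 2031.4091 × 1.725 = 3504.1807 kcal/day.

3504 kcal/day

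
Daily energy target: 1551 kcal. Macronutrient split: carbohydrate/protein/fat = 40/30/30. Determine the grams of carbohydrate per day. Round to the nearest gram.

Carbohydrate energy = 40% × 1551 = 620.4 kcal.
At 4 kcal/g: 620.4 ÷ 4 = 155.1 g.

155 g/day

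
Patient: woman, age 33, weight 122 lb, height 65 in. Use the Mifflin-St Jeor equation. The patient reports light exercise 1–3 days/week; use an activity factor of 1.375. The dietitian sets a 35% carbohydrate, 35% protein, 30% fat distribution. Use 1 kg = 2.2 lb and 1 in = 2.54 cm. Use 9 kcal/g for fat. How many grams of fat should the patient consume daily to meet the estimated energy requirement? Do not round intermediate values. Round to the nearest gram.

58 g/day

Convert to metric: weight = 122 ÷ 2.2 = 55.4545 kg; height = 65 × 2.54 = 165.1 cm.
Mifflin-St Jeor (female): BMR = 10(55.4545) + 6.25(165.1) − 5(33) − 161 = 554.5455 + 1031.875 − 165 − 161 = 1260.4205 kcal/day.
TEE = 1260.4205 × 1.375 = 1733.0781 kcal/day.
Fat energy = 30% × 1733.0781 = 519.9234 kcal.
Fat = 519.9234 ÷ 9 kcal/g = 57.7693 g.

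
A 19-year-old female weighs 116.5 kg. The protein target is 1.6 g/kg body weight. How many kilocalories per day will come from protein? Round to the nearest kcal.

Protein = 1.6 g/kg × 116.5 kg = 186.4 g/day.
Protein energy = 186.4 g × 4 kcal/g = 745.6 kcal/day.

746 kcal/day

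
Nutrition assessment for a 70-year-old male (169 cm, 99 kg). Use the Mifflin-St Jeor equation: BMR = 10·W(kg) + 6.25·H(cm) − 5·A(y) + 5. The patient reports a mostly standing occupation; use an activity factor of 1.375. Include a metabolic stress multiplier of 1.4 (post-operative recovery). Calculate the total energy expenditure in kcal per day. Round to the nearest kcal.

3275 kcal per day

Mifflin-St Jeor (male): BMR = 10(99) + 6.25(169) − 5(70) + 5 = 990 + 1056.25 − 350 + 5 = 1701.25 kcal/day.
TEE = BMR × activity factor = 1701.25 × 1.375 = 2339.2188 kcal/day.
Apply stress factor: 2339.2188 × 1.4 = 3274.9063 kcal/day.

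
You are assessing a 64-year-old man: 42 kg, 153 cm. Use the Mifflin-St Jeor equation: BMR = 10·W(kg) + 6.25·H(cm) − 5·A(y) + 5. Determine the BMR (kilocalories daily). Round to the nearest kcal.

1061 kilocalories daily

Mifflin-St Jeor (male): BMR = 10(42) + 6.25(153) − 5(64) + 5 = 420 + 956.25 − 320 + 5 = 1061.25 kcal/day.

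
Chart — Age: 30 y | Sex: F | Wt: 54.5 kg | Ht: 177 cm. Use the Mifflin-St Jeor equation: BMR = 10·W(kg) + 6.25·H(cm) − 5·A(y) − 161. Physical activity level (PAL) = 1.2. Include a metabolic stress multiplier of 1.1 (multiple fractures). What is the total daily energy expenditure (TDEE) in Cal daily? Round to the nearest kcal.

Mifflin-St Jeor (female): BMR = 10(54.5) + 6.25(177) − 5(30) − 161 = 545 + 1106.25 − 150 − 161 = 1340.25 kcal/day.
TEE = BMR × activity factor = 1340.25 × 1.2 = 1608.3 kcal/day.
Apply stress factor: 1608.3 × 1.1 = 1769.13 kcal/day.

1769 Cal daily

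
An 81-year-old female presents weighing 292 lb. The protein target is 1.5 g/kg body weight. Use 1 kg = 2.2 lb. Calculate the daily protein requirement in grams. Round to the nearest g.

199 g/day

Weight in kg = 292 ÷ 2.2 = 132.7273 kg.
Protein = 1.5 g/kg × 132.7273 kg = 199.0909 g/day.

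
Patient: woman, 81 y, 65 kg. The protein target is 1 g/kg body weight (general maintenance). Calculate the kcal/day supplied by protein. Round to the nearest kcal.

260 kcal/day

Protein = 1 g/kg × 65 kg = 65 g/day.
Protein energy = 65 g × 4 kcal/g = 260 kcal/day.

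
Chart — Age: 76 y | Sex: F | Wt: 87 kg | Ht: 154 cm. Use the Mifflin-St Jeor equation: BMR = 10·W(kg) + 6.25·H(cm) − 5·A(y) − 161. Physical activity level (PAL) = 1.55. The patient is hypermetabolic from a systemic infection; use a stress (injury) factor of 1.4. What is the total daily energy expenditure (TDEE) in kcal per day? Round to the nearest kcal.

Mifflin-St Jeor (female): BMR = 10(87) + 6.25(154) − 5(76) − 161 = 870 + 962.5 − 380 − 161 = 1291.5 kcal/day.
TEE = BMR × activity factor = 1291.5 × 1.55 = 2001.825 kcal/day.
Apply stress factor: 2001.825 × 1.4 = 2802.555 kcal/day.

2803 kcal per day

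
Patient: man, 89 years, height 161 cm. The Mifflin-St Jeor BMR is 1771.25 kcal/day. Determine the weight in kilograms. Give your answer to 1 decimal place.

1771.25 = 10·W + 6.25(161) − 5(89) + 5
10·W = 1771.25 − 566.25 = 1205, so W = 120.5 kg.

120.5 kg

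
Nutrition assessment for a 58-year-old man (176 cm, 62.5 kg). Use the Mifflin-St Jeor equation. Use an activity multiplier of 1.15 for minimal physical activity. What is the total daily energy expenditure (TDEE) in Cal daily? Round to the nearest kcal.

Mifflin-St Jeor (male): BMR = 10(62.5) + 6.25(176) − 5(58) + 5 = 625 + 1100 − 290 + 5 = 1440 kcal/day.
TEE = BMR × activity factor = 1440 × 1.15 = 1656 kcal/day.

1656 Cal daily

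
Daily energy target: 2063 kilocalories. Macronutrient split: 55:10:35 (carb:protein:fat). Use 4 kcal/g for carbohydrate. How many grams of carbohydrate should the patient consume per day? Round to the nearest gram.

Carbohydrate energy = 55% × 2063 = 1134.65 kcal.
At 4 kcal/g: 1134.65 ÷ 4 = 283.6625 g.

284 g/day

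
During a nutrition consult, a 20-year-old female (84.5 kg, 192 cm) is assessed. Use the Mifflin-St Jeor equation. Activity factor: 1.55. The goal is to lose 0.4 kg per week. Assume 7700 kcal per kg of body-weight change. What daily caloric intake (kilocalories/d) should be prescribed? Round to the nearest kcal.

2325 kilocalories/d

Mifflin-St Jeor (female): BMR = 10(84.5) + 6.25(192) − 5(20) − 161 = 845 + 1200 − 100 − 161 = 1784 kcal/day.
TEE = 1784 × 1.55 = 2765.2 kcal/day.
Required daily deficit = 0.4 × 7700 ÷ 7 = 440 kcal/day.
Target intake = 2765.2 − 440 = 2325.2 kcal/day.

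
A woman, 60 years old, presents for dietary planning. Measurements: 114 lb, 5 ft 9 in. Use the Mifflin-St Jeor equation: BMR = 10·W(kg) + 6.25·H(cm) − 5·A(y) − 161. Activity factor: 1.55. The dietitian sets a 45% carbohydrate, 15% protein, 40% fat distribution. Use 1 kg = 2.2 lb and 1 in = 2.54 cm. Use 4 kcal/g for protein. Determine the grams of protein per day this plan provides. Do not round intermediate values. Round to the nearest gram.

Convert to metric: weight = 114 ÷ 2.2 = 51.8182 kg; height = (5×12 + 9) × 2.54 = 69 × 2.54 = 175.26 cm.
Mifflin-St Jeor (female): BMR = 10(51.8182) + 6.25(175.26) − 5(60) − 161 = 518.1818 + 1095.375 − 300 − 161 = 1152.5568 kcal/day.
TEE = 1152.5568 × 1.55 = 1786.4631 kcal/day.
Protein energy = 15% × 1786.4631 = 267.9695 kcal.
Protein = 267.9695 ÷ 4 kcal/g = 66.9924 g.

67 g/day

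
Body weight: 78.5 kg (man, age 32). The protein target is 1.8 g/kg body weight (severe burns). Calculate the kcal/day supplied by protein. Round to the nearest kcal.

Protein = 1.8 g/kg × 78.5 kg = 141.3 g/day.
Protein energy = 141.3 g × 4 kcal/g = 565.2 kcal/day.

565 kcal/day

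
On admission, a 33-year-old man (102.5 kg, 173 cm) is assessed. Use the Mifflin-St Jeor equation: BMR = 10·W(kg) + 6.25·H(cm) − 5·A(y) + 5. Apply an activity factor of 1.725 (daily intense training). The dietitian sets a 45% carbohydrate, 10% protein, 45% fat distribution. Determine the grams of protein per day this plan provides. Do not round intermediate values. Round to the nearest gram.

84 g/day

Mifflin-St Jeor (male): BMR = 10(102.5) + 6.25(173) − 5(33) + 5 = 1025 + 1081.25 − 165 + 5 = 1946.25 kcal/day.
TEE = 1946.25 × 1.725 = 3357.2813 kcal/day.
Protein energy = 10% × 3357.2813 = 335.7281 kcal.
Protein = 335.7281 ÷ 4 kcal/g = 83.932 g.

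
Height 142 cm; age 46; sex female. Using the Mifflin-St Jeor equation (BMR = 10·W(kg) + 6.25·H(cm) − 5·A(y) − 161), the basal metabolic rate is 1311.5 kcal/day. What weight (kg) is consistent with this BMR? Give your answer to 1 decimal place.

81.5 kg

1311.5 = 10·W + 6.25(142) − 5(46) − 161
10·W = 1311.5 − 496.5 = 815, so W = 81.5 kg.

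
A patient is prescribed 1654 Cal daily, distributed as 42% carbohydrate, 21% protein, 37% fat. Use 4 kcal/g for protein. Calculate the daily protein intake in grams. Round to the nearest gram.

Protein energy = 21% × 1654 = 347.34 kcal.
At 4 kcal/g: 347.34 ÷ 4 = 86.835 g.

87 g/day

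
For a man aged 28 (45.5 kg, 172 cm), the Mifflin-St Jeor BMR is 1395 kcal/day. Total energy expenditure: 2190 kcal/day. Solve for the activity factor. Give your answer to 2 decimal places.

1.57

Activity factor = TEE ÷ BMR = 2190 ÷ 1395 = 1.57.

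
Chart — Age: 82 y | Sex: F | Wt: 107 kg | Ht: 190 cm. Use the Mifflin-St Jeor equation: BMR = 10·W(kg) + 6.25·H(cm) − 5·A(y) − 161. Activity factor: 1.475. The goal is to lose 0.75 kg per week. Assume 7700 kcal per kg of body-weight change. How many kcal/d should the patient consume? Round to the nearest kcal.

Mifflin-St Jeor (female): BMR = 10(107) + 6.25(190) − 5(82) − 161 = 1070 + 1187.5 − 410 − 161 = 1686.5 kcal/day.
TEE = 1686.5 × 1.475 = 2487.5875 kcal/day.
Required daily deficit = 0.75 × 7700 ÷ 7 = 825 kcal/day.
Target intake = 2487.5875 − 825 = 1662.5875 kcal/day.

1663 kcal/d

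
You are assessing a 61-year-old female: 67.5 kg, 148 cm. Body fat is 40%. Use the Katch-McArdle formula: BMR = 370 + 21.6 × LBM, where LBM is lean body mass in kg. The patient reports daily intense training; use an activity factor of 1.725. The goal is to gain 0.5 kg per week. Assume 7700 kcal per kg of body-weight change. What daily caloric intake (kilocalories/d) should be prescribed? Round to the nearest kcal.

2697 kilocalories/d

LBM = 67.5 × (1 − 0.4) = 40.5 kg. Katch-McArdle: BMR = 370 + 21.6 × 40.5 = 1244.8 kcal/day.
TEE = 1244.8 × 1.725 = 2147.28 kcal/day.
Required daily surplus = 0.5 × 7700 ÷ 7 = 550 kcal/day.
Target intake = 2147.28 + 550 = 2697.28 kcal/day.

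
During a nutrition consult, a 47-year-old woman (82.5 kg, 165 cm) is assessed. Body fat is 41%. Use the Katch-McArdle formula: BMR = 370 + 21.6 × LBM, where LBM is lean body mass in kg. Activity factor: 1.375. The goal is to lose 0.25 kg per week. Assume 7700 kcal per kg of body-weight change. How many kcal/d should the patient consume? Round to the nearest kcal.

LBM = 82.5 × (1 − 0.41) = 48.675 kg. Katch-McArdle: BMR = 370 + 21.6 × 48.675 = 1421.38 kcal/day.
TEE = 1421.38 × 1.375 = 1954.3975 kcal/day.
Required daily deficit = 0.25 × 7700 ÷ 7 = 275 kcal/day.
Target intake = 1954.3975 − 275 = 1679.3975 kcal/day.

1679 kcal/d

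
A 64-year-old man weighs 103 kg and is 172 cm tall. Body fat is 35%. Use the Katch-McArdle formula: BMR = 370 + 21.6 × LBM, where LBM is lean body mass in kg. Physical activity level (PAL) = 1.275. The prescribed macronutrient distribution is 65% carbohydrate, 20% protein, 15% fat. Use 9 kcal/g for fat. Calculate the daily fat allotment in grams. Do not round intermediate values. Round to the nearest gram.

LBM = 103 × (1 − 0.35) = 66.95 kg. Katch-McArdle: BMR = 370 + 21.6 × 66.95 = 1816.12 kcal/day.
TEE = 1816.12 × 1.275 = 2315.553 kcal/day.
Fat energy = 15% × 2315.553 = 347.333 kcal.
Fat = 347.333 ÷ 9 kcal/g = 38.5926 g.

39 g/day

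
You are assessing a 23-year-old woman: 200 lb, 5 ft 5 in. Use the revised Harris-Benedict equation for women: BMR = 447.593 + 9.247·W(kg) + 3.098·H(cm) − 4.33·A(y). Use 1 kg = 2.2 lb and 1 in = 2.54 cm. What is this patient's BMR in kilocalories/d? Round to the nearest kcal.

Convert to metric: weight = 200 ÷ 2.2 = 90.9091 kg; height = (5×12 + 5) × 2.54 = 65 × 2.54 = 165.1 cm.
Harris-Benedict: BMR = 447.593 + 9.247(90.9091) + 3.098(165.1) − 4.33(23) = 1700.1192 kcal/day.

1700 kilocalories/d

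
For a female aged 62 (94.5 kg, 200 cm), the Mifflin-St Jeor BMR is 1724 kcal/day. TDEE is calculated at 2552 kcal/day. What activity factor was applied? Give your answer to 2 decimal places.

1.48

Activity factor = TEE ÷ BMR = 2552 ÷ 1724 = 1.48.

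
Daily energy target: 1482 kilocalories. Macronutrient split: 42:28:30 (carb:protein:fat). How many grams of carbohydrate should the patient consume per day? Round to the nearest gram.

Carbohydrate energy = 42% × 1482 = 622.44 kcal.
At 4 kcal/g: 622.44 ÷ 4 = 155.61 g.

156 g/day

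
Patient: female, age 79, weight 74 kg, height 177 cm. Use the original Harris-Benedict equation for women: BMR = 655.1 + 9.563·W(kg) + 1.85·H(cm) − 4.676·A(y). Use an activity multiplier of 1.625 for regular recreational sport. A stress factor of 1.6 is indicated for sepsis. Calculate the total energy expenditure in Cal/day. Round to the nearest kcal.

Harris-Benedict: BMR = 655.1 + 9.563(74) + 1.85(177) − 4.676(79) = 1320.808 kcal/day.
TEE = BMR × activity factor = 1320.808 × 1.625 = 2146.313 kcal/day.
Apply stress factor: 2146.313 × 1.6 = 3434.1008 kcal/day.

3434 Cal/day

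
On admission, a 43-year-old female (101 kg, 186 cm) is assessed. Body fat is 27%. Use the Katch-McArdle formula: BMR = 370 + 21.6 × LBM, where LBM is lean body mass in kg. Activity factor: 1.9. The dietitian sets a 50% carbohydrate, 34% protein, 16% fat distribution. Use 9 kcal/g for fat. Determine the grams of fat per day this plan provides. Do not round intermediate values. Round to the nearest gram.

66 g/day

LBM = 101 × (1 − 0.27) = 73.73 kg. Katch-McArdle: BMR = 370 + 21.6 × 73.73 = 1962.568 kcal/day.
TEE = 1962.568 × 1.9 = 3728.8792 kcal/day.
Fat energy = 16% × 3728.8792 = 596.6207 kcal.
Fat = 596.6207 ÷ 9 kcal/g = 66.2912 g.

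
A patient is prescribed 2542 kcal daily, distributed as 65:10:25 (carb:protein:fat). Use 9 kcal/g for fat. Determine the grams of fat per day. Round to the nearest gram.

Fat energy = 25% × 2542 = 635.5 kcal.
At 9 kcal/g: 635.5 ÷ 9 = 70.6111 g.

71 g/day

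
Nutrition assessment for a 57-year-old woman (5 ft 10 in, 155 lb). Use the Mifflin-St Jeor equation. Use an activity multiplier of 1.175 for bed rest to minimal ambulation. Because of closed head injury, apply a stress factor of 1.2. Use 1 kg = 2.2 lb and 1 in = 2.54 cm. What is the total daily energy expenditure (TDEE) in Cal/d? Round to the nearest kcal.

1931 Cal/d

Convert to metric: weight = 155 ÷ 2.2 = 70.4545 kg; height = (5×12 + 10) × 2.54 = 70 × 2.54 = 177.8 cm.
Mifflin-St Jeor (female): BMR = 10(70.4545) + 6.25(177.8) − 5(57) − 161 = 704.5455 + 1111.25 − 285 − 161 = 1369.7955 kcal/day.
TEE = BMR × activity factor = 1369.7955 × 1.175 = 1609.5097 kcal/day.
Apply stress factor: 1609.5097 × 1.2 = 1931.4116 kcal/day.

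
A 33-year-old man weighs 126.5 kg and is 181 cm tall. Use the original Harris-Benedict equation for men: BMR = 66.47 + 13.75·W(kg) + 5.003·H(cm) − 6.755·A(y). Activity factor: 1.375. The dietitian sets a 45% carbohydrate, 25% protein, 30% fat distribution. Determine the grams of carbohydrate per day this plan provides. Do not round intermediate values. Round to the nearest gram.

385 g/day

Harris-Benedict: BMR = 66.47 + 13.75(126.5) + 5.003(181) − 6.755(33) = 2488.473 kcal/day.
TEE = 2488.473 × 1.375 = 3421.6504 kcal/day.
Carbohydrate energy = 45% × 3421.6504 = 1539.7427 kcal.
Carbohydrate = 1539.7427 ÷ 4 kcal/g = 384.9357 g.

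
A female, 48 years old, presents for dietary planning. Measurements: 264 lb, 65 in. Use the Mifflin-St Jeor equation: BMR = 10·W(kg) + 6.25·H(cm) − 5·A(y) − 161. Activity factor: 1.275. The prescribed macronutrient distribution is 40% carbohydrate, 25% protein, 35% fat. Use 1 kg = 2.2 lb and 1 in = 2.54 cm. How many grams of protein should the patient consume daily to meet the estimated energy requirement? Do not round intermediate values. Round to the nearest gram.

Convert to metric: weight = 264 ÷ 2.2 = 120 kg; height = 65 × 2.54 = 165.1 cm.
Mifflin-St Jeor (female): BMR = 10(120) + 6.25(165.1) − 5(48) − 161 = 1200 + 1031.875 − 240 − 161 = 1830.875 kcal/day.
TEE = 1830.875 × 1.275 = 2334.3656 kcal/day.
Protein energy = 25% × 2334.3656 = 583.5914 kcal.
Protein = 583.5914 ÷ 4 kcal/g = 145.8979 g.

146 g/day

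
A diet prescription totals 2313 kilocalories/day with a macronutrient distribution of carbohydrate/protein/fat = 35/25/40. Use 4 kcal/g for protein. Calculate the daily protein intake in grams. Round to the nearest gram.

Protein energy = 25% × 2313 = 578.25 kcal.
At 4 kcal/g: 578.25 ÷ 4 = 144.5625 g.

145 g/day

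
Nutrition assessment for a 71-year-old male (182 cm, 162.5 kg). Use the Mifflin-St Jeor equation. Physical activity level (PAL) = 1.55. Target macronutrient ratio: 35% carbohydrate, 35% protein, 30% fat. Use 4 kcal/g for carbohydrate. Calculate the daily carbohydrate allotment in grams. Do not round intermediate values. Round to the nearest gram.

Mifflin-St Jeor (male): BMR = 10(162.5) + 6.25(182) − 5(71) + 5 = 1625 + 1137.5 − 355 + 5 = 2412.5 kcal/day.
TEE = 2412.5 × 1.55 = 3739.375 kcal/day.
Carbohydrate energy = 35% × 3739.375 = 1308.7813 kcal.
Carbohydrate = 1308.7813 ÷ 4 kcal/g = 327.1953 g.

327 g/day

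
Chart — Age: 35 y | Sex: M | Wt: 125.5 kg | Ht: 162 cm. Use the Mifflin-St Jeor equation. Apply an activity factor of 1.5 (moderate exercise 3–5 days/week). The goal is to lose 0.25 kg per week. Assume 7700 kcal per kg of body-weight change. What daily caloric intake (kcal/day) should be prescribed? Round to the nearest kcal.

Mifflin-St Jeor (male): BMR = 10(125.5) + 6.25(162) − 5(35) + 5 = 1255 + 1012.5 − 175 + 5 = 2097.5 kcal/day.
TEE = 2097.5 × 1.5 = 3146.25 kcal/day.
Required daily deficit = 0.25 × 7700 ÷ 7 = 275 kcal/day.
Target intake = 3146.25 − 275 = 2871.25 kcal/day.

2871 kcal/day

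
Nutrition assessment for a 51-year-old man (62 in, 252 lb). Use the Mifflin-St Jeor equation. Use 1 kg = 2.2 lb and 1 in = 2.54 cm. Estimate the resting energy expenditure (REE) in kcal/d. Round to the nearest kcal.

1880 kcal/d

Convert to metric: weight = 252 ÷ 2.2 = 114.5455 kg; height = 62 × 2.54 = 157.48 cm.
Mifflin-St Jeor (male): BMR = 10(114.5455) + 6.25(157.48) − 5(51) + 5 = 1145.4545 + 984.25 − 255 + 5 = 1879.7045 kcal/day.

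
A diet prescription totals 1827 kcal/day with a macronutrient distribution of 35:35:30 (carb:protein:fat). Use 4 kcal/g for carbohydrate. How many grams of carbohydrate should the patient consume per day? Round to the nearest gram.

160 g/day

Carbohydrate energy = 35% × 1827 = 639.45 kcal.
At 4 kcal/g: 639.45 ÷ 4 = 159.8625 g.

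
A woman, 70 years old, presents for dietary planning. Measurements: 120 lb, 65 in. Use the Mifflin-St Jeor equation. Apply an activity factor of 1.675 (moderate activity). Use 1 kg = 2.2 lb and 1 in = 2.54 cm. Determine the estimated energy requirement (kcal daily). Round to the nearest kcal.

Convert to metric: weight = 120 ÷ 2.2 = 54.5455 kg; height = 65 × 2.54 = 165.1 cm.
Mifflin-St Jeor (female): BMR = 10(54.5455) + 6.25(165.1) − 5(70) − 161 = 545.4545 + 1031.875 − 350 − 161 = 1066.3295 kcal/day.
TEE = BMR × activity factor = 1066.3295 × 1.675 = 1786.102 kcal/day.

1786 kcal daily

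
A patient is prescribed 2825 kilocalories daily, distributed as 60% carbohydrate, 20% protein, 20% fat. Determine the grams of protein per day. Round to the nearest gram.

Protein energy = 20% × 2825 = 565 kcal.
At 4 kcal/g: 565 ÷ 4 = 141.25 g.

141 g/day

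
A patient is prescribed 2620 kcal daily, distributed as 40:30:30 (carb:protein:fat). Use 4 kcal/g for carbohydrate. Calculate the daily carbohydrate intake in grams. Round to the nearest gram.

Carbohydrate energy = 40% × 2620 = 1048 kcal.
At 4 kcal/g: 1048 ÷ 4 = 262 g.

262 g/day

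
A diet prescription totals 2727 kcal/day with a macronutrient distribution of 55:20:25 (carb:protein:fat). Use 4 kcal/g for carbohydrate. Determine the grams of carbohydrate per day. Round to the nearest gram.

Carbohydrate energy = 55% × 2727 = 1499.85 kcal.
At 4 kcal/g: 1499.85 ÷ 4 = 374.9625 g.

375 g/day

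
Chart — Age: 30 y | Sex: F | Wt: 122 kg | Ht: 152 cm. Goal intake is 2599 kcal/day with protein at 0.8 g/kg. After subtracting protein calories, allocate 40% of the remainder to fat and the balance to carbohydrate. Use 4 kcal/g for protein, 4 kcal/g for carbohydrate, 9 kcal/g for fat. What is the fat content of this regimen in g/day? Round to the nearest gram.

98 g/day

Protein = 0.8 × 122 = 97.6 g → 97.6 × 4 = 390.4 kcal.
Non-protein calories = 2599 − 390.4 = 2208.6 kcal.
Fat: 40% × 2208.6 = 883.44 kcal; carbohydrate: 1325.16 kcal.
Fat: 883.44 kcal ÷ 9 kcal/g = 98.16 g.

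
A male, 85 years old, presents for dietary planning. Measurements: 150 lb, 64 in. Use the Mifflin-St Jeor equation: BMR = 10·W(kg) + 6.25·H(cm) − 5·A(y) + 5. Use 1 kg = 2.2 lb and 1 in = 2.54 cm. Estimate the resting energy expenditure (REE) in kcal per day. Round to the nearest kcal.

1278 kcal per day

Convert to metric: weight = 150 ÷ 2.2 = 68.1818 kg; height = 64 × 2.54 = 162.56 cm.
Mifflin-St Jeor (male): BMR = 10(68.1818) + 6.25(162.56) − 5(85) + 5 = 681.8182 + 1016 − 425 + 5 = 1277.8182 kcal/day.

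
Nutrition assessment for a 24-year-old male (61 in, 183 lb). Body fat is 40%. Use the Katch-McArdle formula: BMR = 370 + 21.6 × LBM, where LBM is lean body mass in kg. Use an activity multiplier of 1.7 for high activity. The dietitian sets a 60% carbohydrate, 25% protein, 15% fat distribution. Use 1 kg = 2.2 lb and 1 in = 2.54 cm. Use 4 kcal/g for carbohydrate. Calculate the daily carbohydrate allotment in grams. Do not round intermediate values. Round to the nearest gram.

369 g/day

Convert to metric: weight = 183 ÷ 2.2 = 83.1818 kg; height = 61 × 2.54 = 154.94 cm.
LBM = 83.1818 × (1 − 0.4) = 49.9091 kg. Katch-McArdle: BMR = 370 + 21.6 × 49.9091 = 1448.0364 kcal/day.
TEE = 1448.0364 × 1.7 = 2461.6618 kcal/day.
Carbohydrate energy = 60% × 2461.6618 = 1476.9971 kcal.
Carbohydrate = 1476.9971 ÷ 4 kcal/g = 369.2493 g.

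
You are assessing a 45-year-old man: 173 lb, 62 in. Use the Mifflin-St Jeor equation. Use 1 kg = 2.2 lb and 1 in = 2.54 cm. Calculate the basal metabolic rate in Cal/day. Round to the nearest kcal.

Convert to metric: weight = 173 ÷ 2.2 = 78.6364 kg; height = 62 × 2.54 = 157.48 cm.
Mifflin-St Jeor (male): BMR = 10(78.6364) + 6.25(157.48) − 5(45) + 5 = 786.3636 + 984.25 − 225 + 5 = 1550.6136 kcal/day.

1551 Cal/day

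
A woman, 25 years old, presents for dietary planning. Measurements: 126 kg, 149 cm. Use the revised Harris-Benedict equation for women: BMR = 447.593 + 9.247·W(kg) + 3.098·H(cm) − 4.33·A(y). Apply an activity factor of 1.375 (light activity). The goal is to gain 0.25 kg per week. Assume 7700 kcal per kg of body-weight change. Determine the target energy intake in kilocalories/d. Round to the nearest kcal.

Harris-Benedict: BMR = 447.593 + 9.247(126) + 3.098(149) − 4.33(25) = 1966.067 kcal/day.
TEE = 1966.067 × 1.375 = 2703.3421 kcal/day.
Required daily surplus = 0.25 × 7700 ÷ 7 = 275 kcal/day.
Target intake = 2703.3421 + 275 = 2978.3421 kcal/day.

2978 kilocalories/d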